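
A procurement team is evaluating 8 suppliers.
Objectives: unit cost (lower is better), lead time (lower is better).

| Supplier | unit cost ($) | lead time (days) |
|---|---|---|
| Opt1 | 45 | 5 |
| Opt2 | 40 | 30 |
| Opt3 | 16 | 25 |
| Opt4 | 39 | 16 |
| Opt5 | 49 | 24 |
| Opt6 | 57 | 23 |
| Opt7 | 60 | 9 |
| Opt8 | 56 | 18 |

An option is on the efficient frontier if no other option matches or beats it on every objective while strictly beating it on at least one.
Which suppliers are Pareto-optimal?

Opt1: not dominated (best lead time).
Opt2: dominated by Opt3 (unit cost 16≤40, lead time 25≤30).
Opt3: not dominated (best unit cost).
Opt4: not dominated.
Opt5: dominated by Opt1 (unit cost 45≤49, lead time 5≤24).
Opt6: dominated by Opt1 (unit cost 45≤57, lead time 5≤23).
Opt7: dominated by Opt1 (unit cost 45≤60, lead time 5≤9).
Opt8: dominated by Opt1 (unit cost 45≤56, lead time 5≤18).

Opt1, Opt3, Opt4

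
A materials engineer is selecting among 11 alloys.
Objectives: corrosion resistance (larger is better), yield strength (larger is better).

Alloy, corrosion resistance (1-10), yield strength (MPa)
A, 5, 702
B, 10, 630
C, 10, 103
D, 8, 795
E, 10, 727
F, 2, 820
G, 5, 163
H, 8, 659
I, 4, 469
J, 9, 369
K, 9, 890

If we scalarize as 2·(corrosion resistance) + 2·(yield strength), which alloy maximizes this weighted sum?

A: 2·5 + 2·702 = 1414
B: 2·10 + 2·630 = 1280
C: 2·10 + 2·103 = 226
D: 2·8 + 2·795 = 1606
E: 2·10 + 2·727 = 1474
F: 2·2 + 2·820 = 1644
G: 2·5 + 2·163 = 336
H: 2·8 + 2·659 = 1334
I: 2·4 + 2·469 = 946
J: 2·9 + 2·369 = 756
K: 2·9 + 2·890 = 1798
Highest: K at 1798.

K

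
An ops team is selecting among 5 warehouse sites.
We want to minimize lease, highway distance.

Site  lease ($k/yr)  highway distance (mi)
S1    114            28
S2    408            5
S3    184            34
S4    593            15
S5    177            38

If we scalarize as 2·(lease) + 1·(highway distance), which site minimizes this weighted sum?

S1: 2·114 + 1·28 = 256
S2: 2·408 + 1·5 = 821
S3: 2·184 + 1·34 = 402
S4: 2·593 + 1·15 = 1201
S5: 2·177 + 1·38 = 392
Lowest: S1 at 256.

S1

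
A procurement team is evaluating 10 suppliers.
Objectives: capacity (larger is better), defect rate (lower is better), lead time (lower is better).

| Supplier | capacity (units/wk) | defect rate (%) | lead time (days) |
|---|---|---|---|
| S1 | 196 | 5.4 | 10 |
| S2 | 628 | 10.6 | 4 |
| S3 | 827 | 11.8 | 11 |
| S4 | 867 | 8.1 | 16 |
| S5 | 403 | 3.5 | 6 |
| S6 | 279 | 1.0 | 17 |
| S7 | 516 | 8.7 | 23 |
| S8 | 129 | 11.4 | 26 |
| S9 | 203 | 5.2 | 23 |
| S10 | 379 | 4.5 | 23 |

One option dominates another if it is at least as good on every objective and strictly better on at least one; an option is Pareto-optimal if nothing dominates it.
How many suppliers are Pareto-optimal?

S1: dominated by S5 (capacity 403≥196, defect rate 3.5≤5.4, lead time 6≤10).
S2: not dominated (best lead time).
S3: not dominated.
S4: not dominated (best capacity).
S5: not dominated.
S6: not dominated (best defect rate).
S7: dominated by S4 (capacity 867≥516, defect rate 8.1≤8.7, lead time 16≤23).
S8: dominated by S1 (capacity 196≥129, defect rate 5.4≤11.4, lead time 10≤26).
S9: dominated by S5 (capacity 403≥203, defect rate 3.5≤5.2, lead time 6≤23).
S10: dominated by S5 (capacity 403≥379, defect rate 3.5≤4.5, lead time 6≤23).
Pareto-optimal: S2, S3, S4, S5, S6 → 5.

5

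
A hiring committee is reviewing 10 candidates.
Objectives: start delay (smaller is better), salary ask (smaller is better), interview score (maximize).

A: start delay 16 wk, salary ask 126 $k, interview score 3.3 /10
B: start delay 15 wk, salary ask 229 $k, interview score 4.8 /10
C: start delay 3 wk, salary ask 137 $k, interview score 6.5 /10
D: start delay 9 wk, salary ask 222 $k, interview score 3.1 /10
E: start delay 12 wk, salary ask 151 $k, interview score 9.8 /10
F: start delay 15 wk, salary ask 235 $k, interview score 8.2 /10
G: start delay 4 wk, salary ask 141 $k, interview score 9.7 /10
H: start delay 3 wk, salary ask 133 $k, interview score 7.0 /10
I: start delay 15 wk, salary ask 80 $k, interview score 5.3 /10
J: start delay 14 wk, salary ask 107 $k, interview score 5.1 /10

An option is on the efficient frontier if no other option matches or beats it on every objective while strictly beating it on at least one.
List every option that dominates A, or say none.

I, J

I: start delay 15≤16, salary ask 80≤126, interview score 5.3≥3.3 — dominates A.
J: start delay 14≤16, salary ask 107≤126, interview score 5.1≥3.3 — dominates A.
Others (B, C, D, E, F, G, H) are each worse than A on at least one objective.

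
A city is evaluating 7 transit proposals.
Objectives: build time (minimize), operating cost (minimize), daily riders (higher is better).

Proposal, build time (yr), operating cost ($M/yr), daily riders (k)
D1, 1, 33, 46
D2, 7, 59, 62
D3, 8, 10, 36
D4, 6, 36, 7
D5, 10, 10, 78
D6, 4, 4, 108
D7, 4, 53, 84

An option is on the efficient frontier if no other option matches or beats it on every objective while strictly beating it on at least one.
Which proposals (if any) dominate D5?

D6: build time 4≤10, operating cost 4≤10, daily riders 108≥78 — dominates D5.
Others (D1, D2, D3, D4, D7) are each worse than D5 on at least one objective.

D6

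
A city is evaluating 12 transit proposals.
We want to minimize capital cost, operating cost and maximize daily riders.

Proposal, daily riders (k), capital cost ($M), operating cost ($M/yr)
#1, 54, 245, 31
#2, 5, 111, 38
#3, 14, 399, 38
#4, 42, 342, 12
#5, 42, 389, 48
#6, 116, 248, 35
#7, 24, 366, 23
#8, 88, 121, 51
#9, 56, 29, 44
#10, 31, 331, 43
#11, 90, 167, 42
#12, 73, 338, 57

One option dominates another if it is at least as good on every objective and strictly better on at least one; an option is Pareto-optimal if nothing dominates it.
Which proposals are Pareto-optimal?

#1, #2, #4, #6, #8, #9, #11

#1: not dominated.
#2: not dominated.
#3: dominated by #1 (daily riders 54≥14, capital cost 245≤399, operating cost 31≤38).
#4: not dominated (best operating cost).
#5: dominated by #1 (daily riders 54≥42, capital cost 245≤389, operating cost 31≤48).
#6: not dominated (best daily riders).
#7: dominated by #4 (daily riders 42≥24, capital cost 342≤366, operating cost 12≤23).
#8: not dominated.
#9: not dominated (best capital cost).
#10: dominated by #1 (daily riders 54≥31, capital cost 245≤331, operating cost 31≤43).
#11: not dominated.
#12: dominated by #6 (daily riders 116≥73, capital cost 248≤338, operating cost 35≤57).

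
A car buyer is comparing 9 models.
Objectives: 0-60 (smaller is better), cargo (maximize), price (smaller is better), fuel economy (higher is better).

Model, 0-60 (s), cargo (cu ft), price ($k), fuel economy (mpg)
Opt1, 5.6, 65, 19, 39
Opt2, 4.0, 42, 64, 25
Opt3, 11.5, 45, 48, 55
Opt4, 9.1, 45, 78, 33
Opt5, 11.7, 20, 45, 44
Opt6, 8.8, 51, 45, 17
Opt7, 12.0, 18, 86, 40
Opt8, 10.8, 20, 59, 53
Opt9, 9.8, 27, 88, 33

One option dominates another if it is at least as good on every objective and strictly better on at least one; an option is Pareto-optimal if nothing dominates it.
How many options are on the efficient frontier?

Opt1: not dominated (best cargo).
Opt2: not dominated (best 0-60).
Opt3: not dominated (best fuel economy).
Opt4: dominated by Opt1 (0-60 5.6≤9.1, cargo 65≥45, price 19≤78, fuel economy 39≥33).
Opt5: not dominated.
Opt6: dominated by Opt1 (0-60 5.6≤8.8, cargo 65≥51, price 19≤45, fuel economy 39≥17).
Opt7: dominated by Opt3 (0-60 11.5≤12.0, cargo 45≥18, price 48≤86, fuel economy 55≥40).
Opt8: not dominated.
Opt9: dominated by Opt1 (0-60 5.6≤9.8, cargo 65≥27, price 19≤88, fuel economy 39≥33).
Pareto-optimal: Opt1, Opt2, Opt3, Opt5, Opt8 → 5.

5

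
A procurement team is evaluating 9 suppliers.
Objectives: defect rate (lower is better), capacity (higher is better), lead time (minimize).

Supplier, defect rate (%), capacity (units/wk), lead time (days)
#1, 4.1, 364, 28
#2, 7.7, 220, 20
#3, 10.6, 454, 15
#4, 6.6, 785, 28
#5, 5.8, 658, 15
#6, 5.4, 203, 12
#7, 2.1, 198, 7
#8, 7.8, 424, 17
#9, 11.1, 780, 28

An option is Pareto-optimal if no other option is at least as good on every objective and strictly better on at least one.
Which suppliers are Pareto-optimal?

#1, #4, #5, #6, #7

#1: not dominated.
#2: dominated by #5 (defect rate 5.8≤7.7, capacity 658≥220, lead time 15≤20).
#3: dominated by #5 (defect rate 5.8≤10.6, capacity 658≥454, lead time 15≤15).
#4: not dominated (best capacity).
#5: not dominated.
#6: not dominated.
#7: not dominated (best defect rate).
#8: dominated by #5 (defect rate 5.8≤7.8, capacity 658≥424, lead time 15≤17).
#9: dominated by #4 (defect rate 6.6≤11.1, capacity 785≥780, lead time 28≤28).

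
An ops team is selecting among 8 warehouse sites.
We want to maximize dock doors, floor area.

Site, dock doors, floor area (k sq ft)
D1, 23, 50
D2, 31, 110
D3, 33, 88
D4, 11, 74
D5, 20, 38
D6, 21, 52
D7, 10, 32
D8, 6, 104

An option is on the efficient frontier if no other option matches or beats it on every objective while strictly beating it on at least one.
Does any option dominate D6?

Yes

D2 vs D6: dock doors 31≥21, floor area 110≥52 — D2 is at least as good on every objective and strictly better on at least one, so D2 dominates D6.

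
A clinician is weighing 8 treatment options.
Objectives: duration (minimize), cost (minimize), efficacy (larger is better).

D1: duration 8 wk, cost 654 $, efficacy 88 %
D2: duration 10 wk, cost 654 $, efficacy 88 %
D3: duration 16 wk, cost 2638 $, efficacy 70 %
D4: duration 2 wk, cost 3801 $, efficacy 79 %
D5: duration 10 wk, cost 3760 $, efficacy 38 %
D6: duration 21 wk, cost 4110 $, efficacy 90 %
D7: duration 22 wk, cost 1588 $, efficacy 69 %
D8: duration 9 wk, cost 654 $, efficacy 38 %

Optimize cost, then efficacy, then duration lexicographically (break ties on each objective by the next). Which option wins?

First minimize cost: best is 654, kept {D1, D2, D8}.
Then maximize efficacy: best is 88, kept {D1, D2}.
Then minimize duration: best is 8, kept {D1}.

D1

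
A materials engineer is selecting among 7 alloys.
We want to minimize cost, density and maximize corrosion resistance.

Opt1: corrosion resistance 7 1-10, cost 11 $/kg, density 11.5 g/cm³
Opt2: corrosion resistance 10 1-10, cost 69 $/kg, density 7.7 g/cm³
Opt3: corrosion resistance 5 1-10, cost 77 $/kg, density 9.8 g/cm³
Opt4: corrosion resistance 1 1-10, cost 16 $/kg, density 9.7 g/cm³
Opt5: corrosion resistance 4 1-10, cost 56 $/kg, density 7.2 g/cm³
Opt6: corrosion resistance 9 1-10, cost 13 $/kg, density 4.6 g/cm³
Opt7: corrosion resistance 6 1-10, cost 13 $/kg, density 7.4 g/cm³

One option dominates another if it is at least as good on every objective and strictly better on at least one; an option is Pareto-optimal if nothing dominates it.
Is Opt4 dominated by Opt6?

Yes

Opt6 vs Opt4: corrosion resistance 9≥1, cost 13≤16, density 4.6≤9.7 — Opt6 is at least as good on every objective with at least one strict improvement.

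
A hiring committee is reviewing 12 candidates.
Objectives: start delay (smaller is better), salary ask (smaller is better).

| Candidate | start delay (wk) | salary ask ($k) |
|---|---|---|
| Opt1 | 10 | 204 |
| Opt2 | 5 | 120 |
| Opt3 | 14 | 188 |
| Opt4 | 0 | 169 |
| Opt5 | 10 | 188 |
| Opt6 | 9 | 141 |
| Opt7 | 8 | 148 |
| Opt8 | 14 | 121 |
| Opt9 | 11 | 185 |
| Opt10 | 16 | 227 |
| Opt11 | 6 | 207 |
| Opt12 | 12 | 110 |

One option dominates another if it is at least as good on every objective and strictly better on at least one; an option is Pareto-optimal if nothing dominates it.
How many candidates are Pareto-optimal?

3

Opt1: dominated by Opt2 (start delay 5≤10, salary ask 120≤204).
Opt2: not dominated.
Opt3: dominated by Opt2 (start delay 5≤14, salary ask 120≤188).
Opt4: not dominated (best start delay).
Opt5: dominated by Opt2 (start delay 5≤10, salary ask 120≤188).
Opt6: dominated by Opt2 (start delay 5≤9, salary ask 120≤141).
Opt7: dominated by Opt2 (start delay 5≤8, salary ask 120≤148).
Opt8: dominated by Opt2 (start delay 5≤14, salary ask 120≤121).
Opt9: dominated by Opt2 (start delay 5≤11, salary ask 120≤185).
Opt10: dominated by Opt1 (start delay 10≤16, salary ask 204≤227).
Opt11: dominated by Opt2 (start delay 5≤6, salary ask 120≤207).
Opt12: not dominated (best salary ask).
Pareto-optimal: Opt2, Opt4, Opt12 → 3.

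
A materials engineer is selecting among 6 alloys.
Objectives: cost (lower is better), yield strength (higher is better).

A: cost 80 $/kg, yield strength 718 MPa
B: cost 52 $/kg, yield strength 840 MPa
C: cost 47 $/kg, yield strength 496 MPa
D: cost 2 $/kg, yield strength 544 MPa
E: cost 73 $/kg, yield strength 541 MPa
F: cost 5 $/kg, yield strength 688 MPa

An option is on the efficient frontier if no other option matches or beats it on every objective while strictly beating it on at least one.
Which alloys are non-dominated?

B, D, F

A: dominated by B (cost 52≤80, yield strength 840≥718).
B: not dominated (best yield strength).
C: dominated by D (cost 2≤47, yield strength 544≥496).
D: not dominated (best cost).
E: dominated by B (cost 52≤73, yield strength 840≥541).
F: not dominated.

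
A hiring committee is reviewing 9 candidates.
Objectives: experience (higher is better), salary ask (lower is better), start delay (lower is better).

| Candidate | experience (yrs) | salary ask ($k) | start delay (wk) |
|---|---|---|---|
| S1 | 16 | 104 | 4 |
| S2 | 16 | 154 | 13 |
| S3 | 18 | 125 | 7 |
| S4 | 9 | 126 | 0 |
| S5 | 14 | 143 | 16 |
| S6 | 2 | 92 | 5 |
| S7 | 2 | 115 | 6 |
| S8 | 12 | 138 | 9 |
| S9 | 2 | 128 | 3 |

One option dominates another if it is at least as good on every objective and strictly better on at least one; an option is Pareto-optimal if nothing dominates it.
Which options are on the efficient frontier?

S1: not dominated.
S2: dominated by S1 (experience 16≥16, salary ask 104≤154, start delay 4≤13).
S3: not dominated (best experience).
S4: not dominated (best start delay).
S5: dominated by S1 (experience 16≥14, salary ask 104≤143, start delay 4≤16).
S6: not dominated (best salary ask).
S7: dominated by S1 (experience 16≥2, salary ask 104≤115, start delay 4≤6).
S8: dominated by S1 (experience 16≥12, salary ask 104≤138, start delay 4≤9).
S9: dominated by S4 (experience 9≥2, salary ask 126≤128, start delay 0≤3).

S1, S3, S4, S6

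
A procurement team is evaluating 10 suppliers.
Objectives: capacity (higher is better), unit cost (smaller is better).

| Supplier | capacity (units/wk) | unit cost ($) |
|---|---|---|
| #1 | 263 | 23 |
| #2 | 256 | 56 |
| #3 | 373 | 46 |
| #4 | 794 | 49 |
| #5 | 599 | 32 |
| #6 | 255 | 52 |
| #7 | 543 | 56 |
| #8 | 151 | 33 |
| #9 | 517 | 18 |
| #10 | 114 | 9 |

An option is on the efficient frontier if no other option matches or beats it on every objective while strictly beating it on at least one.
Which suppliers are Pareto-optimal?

#1: dominated by #9 (capacity 517≥263, unit cost 18≤23).
#2: dominated by #1 (capacity 263≥256, unit cost 23≤56).
#3: dominated by #5 (capacity 599≥373, unit cost 32≤46).
#4: not dominated (best capacity).
#5: not dominated.
#6: dominated by #1 (capacity 263≥255, unit cost 23≤52).
#7: dominated by #4 (capacity 794≥543, unit cost 49≤56).
#8: dominated by #1 (capacity 263≥151, unit cost 23≤33).
#9: not dominated.
#10: not dominated (best unit cost).

#4, #5, #9, #10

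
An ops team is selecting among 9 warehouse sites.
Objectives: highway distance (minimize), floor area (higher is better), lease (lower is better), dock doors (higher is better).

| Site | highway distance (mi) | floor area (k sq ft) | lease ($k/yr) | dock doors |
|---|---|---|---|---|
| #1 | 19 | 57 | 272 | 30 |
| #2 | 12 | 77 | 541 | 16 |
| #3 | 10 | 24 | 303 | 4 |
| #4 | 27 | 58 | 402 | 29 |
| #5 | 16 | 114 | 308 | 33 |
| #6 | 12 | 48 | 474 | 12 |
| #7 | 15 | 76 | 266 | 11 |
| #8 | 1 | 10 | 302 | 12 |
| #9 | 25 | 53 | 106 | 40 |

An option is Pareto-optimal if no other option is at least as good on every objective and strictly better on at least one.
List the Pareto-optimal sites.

#1: not dominated.
#2: not dominated.
#3: not dominated.
#4: dominated by #5 (highway distance 16≤27, floor area 114≥58, lease 308≤402, dock doors 33≥29).
#5: not dominated (best floor area).
#6: not dominated.
#7: not dominated.
#8: not dominated (best highway distance).
#9: not dominated (best lease).

#1, #2, #3, #5, #6, #7, #8, #9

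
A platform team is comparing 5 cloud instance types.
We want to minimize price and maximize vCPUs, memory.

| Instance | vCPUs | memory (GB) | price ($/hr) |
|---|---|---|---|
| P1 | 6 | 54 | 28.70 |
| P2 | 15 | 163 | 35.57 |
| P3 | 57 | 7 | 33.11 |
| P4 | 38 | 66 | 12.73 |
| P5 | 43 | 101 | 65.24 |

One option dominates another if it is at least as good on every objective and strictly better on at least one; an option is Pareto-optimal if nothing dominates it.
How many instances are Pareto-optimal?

P1: dominated by P4 (vCPUs 38≥6, memory 66≥54, price 12.73≤28.70).
P2: not dominated (best memory).
P3: not dominated (best vCPUs).
P4: not dominated (best price).
P5: not dominated.
Pareto-optimal: P2, P3, P4, P5 → 4.

4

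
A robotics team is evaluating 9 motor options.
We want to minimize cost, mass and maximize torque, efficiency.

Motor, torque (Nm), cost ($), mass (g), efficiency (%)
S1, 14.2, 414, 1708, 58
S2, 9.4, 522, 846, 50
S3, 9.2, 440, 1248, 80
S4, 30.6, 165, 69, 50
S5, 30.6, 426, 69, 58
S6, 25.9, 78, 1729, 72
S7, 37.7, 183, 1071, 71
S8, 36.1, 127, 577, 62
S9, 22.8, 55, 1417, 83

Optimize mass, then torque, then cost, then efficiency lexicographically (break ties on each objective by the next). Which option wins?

S4

First minimize mass: best is 69, kept {S4, S5}.
Then maximize torque: best is 30.6, kept {S4, S5}.
Then minimize cost: best is 165, kept {S4}.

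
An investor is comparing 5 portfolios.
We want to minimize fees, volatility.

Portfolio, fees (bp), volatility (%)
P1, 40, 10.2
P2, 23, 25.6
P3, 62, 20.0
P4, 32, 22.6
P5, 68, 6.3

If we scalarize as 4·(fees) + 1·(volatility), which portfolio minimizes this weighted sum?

P2

P1: 4·40 + 1·10.2 = 170.2
P2: 4·23 + 1·25.6 = 117.6
P3: 4·62 + 1·20.0 = 268.0
P4: 4·32 + 1·22.6 = 150.6
P5: 4·68 + 1·6.3 = 278.3
Lowest: P2 at 117.6.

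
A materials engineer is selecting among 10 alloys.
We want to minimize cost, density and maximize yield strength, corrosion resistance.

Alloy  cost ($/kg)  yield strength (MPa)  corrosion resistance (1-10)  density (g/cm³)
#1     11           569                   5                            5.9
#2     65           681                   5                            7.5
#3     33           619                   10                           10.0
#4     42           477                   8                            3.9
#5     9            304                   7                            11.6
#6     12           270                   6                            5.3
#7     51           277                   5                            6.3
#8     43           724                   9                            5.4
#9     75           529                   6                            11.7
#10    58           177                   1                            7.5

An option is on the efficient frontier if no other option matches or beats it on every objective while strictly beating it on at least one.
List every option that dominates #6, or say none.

none

#1: worse on corrosion resistance (5 vs 6).
#2: worse on cost (65 vs 12).
#3: worse on cost (33 vs 12).
#4: worse on cost (42 vs 12).
#5: worse on density (11.6 vs 5.3).
#7: worse on cost (51 vs 12).
#8: worse on cost (43 vs 12).
#9: worse on cost (75 vs 12).
#10: worse on cost (58 vs 12).
No option dominates #6.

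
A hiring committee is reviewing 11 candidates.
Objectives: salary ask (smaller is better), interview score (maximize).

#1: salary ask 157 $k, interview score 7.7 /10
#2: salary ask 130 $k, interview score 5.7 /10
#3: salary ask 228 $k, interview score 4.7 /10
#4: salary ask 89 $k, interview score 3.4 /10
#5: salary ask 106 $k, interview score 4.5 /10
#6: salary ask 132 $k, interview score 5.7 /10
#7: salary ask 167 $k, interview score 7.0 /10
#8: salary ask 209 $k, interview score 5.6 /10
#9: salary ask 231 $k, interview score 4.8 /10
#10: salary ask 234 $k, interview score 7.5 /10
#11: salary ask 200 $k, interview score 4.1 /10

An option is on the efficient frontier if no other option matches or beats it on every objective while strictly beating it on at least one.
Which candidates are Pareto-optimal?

#1, #2, #4, #5

#1: not dominated (best interview score).
#2: not dominated.
#3: dominated by #1 (salary ask 157≤228, interview score 7.7≥4.7).
#4: not dominated (best salary ask).
#5: not dominated.
#6: dominated by #2 (salary ask 130≤132, interview score 5.7≥5.7).
#7: dominated by #1 (salary ask 157≤167, interview score 7.7≥7.0).
#8: dominated by #1 (salary ask 157≤209, interview score 7.7≥5.6).
#9: dominated by #1 (salary ask 157≤231, interview score 7.7≥4.8).
#10: dominated by #1 (salary ask 157≤234, interview score 7.7≥7.5).
#11: dominated by #1 (salary ask 157≤200, interview score 7.7≥4.1).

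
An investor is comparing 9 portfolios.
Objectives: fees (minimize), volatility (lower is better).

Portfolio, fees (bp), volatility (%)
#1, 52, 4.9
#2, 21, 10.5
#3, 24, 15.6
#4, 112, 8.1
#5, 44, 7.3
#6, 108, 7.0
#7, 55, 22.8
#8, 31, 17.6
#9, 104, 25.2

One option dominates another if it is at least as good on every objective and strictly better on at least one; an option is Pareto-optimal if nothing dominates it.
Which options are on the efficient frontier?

#1: not dominated (best volatility).
#2: not dominated (best fees).
#3: dominated by #2 (fees 21≤24, volatility 10.5≤15.6).
#4: dominated by #1 (fees 52≤112, volatility 4.9≤8.1).
#5: not dominated.
#6: dominated by #1 (fees 52≤108, volatility 4.9≤7.0).
#7: dominated by #1 (fees 52≤55, volatility 4.9≤22.8).
#8: dominated by #2 (fees 21≤31, volatility 10.5≤17.6).
#9: dominated by #1 (fees 52≤104, volatility 4.9≤25.2).

#1, #2, #5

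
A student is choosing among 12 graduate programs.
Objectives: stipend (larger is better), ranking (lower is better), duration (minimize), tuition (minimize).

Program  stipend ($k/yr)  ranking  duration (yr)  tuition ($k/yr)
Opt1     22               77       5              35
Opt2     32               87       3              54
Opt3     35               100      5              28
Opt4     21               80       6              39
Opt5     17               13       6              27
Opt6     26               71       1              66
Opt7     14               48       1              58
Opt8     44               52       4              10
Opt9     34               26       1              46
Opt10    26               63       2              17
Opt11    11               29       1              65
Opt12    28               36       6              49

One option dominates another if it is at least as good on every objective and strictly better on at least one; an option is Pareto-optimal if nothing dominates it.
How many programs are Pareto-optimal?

Opt1: dominated by Opt8 (stipend 44≥22, ranking 52≤77, duration 4≤5, tuition 10≤35).
Opt2: dominated by Opt9 (stipend 34≥32, ranking 26≤87, duration 1≤3, tuition 46≤54).
Opt3: dominated by Opt8 (stipend 44≥35, ranking 52≤100, duration 4≤5, tuition 10≤28).
Opt4: dominated by Opt1 (stipend 22≥21, ranking 77≤80, duration 5≤6, tuition 35≤39).
Opt5: not dominated (best ranking).
Opt6: dominated by Opt9 (stipend 34≥26, ranking 26≤71, duration 1≤1, tuition 46≤66).
Opt7: dominated by Opt9 (stipend 34≥14, ranking 26≤48, duration 1≤1, tuition 46≤58).
Opt8: not dominated (best stipend).
Opt9: not dominated.
Opt10: not dominated.
Opt11: dominated by Opt9 (stipend 34≥11, ranking 26≤29, duration 1≤1, tuition 46≤65).
Opt12: dominated by Opt9 (stipend 34≥28, ranking 26≤36, duration 1≤6, tuition 46≤49).
Pareto-optimal: Opt5, Opt8, Opt9, Opt10 → 4.

4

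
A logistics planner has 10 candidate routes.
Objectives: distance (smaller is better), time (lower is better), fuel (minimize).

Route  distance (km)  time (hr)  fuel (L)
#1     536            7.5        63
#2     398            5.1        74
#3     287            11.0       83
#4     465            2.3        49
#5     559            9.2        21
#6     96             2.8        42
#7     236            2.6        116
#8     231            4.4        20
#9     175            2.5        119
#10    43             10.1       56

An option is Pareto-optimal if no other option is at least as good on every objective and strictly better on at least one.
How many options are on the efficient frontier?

#1: dominated by #4 (distance 465≤536, time 2.3≤7.5, fuel 49≤63).
#2: dominated by #6 (distance 96≤398, time 2.8≤5.1, fuel 42≤74).
#3: dominated by #6 (distance 96≤287, time 2.8≤11.0, fuel 42≤83).
#4: not dominated (best time).
#5: dominated by #8 (distance 231≤559, time 4.4≤9.2, fuel 20≤21).
#6: not dominated.
#7: not dominated.
#8: not dominated (best fuel).
#9: not dominated.
#10: not dominated (best distance).
Pareto-optimal: #4, #6, #7, #8, #9, #10 → 6.

6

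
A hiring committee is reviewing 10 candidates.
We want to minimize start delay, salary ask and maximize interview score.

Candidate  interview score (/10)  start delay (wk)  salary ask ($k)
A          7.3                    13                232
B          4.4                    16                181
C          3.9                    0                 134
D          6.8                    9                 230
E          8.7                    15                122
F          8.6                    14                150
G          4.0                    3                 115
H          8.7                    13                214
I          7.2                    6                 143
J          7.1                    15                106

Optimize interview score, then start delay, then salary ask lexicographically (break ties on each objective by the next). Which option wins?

H

First maximize interview score: best is 8.7, kept {E, H}.
Then minimize start delay: best is 13, kept {H}.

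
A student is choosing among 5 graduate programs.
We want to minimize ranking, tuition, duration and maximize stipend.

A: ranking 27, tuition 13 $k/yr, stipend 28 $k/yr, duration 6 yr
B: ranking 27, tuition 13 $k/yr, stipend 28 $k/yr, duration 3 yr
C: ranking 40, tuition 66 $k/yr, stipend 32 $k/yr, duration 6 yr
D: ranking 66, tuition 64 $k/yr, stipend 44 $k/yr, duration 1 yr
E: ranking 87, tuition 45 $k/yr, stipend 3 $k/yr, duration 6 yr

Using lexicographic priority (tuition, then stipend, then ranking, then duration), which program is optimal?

B

First minimize tuition: best is 13, kept {A, B}.
Then maximize stipend: best is 28, kept {A, B}.
Then minimize ranking: best is 27, kept {A, B}.
Then minimize duration: best is 3, kept {B}.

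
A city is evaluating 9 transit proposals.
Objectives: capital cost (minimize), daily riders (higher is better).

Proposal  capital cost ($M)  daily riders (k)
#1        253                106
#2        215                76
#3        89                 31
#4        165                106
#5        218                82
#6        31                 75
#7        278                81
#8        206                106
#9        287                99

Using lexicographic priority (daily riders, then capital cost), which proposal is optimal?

First maximize daily riders: best is 106, kept {#1, #4, #8}.
Then minimize capital cost: best is 165, kept {#4}.

#4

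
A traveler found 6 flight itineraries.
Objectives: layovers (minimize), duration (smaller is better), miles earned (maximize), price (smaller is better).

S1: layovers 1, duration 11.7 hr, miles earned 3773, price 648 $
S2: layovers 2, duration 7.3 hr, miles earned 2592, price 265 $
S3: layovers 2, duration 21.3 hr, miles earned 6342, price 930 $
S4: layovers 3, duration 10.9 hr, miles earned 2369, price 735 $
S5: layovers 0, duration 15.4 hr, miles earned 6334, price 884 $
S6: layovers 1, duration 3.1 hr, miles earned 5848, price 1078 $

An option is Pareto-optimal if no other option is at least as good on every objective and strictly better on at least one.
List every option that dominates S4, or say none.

S2

S2: layovers 2≤3, duration 7.3≤10.9, miles earned 2592≥2369, price 265≤735 — dominates S4.
Others (S1, S3, S5, S6) are each worse than S4 on at least one objective.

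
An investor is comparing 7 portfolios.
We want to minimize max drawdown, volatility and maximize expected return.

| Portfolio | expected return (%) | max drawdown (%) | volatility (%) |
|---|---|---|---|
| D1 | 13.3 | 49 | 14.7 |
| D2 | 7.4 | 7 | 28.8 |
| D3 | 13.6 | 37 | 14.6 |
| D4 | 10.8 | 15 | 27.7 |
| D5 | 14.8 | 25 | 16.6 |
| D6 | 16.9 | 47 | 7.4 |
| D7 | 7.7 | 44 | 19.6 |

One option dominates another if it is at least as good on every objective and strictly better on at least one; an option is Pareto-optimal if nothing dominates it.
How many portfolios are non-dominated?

5

D1: dominated by D3 (expected return 13.6≥13.3, max drawdown 37≤49, volatility 14.6≤14.7).
D2: not dominated (best max drawdown).
D3: not dominated.
D4: not dominated.
D5: not dominated.
D6: not dominated (best expected return).
D7: dominated by D3 (expected return 13.6≥7.7, max drawdown 37≤44, volatility 14.6≤19.6).
Pareto-optimal: D2, D3, D4, D5, D6 → 5.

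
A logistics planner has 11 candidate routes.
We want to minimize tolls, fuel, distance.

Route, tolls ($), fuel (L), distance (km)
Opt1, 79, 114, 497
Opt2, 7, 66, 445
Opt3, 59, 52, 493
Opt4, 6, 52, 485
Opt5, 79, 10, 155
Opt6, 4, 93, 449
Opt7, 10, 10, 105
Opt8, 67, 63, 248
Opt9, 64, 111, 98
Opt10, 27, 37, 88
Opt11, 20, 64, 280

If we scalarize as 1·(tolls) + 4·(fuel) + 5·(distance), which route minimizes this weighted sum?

Opt1: 1·79 + 4·114 + 5·497 = 3020
Opt2: 1·7 + 4·66 + 5·445 = 2496
Opt3: 1·59 + 4·52 + 5·493 = 2732
Opt4: 1·6 + 4·52 + 5·485 = 2639
Opt5: 1·79 + 4·10 + 5·155 = 894
Opt6: 1·4 + 4·93 + 5·449 = 2621
Opt7: 1·10 + 4·10 + 5·105 = 575
Opt8: 1·67 + 4·63 + 5·248 = 1559
Opt9: 1·64 + 4·111 + 5·98 = 998
Opt10: 1·27 + 4·37 + 5·88 = 615
Opt11: 1·20 + 4·64 + 5·280 = 1676
Lowest: Opt7 at 575.

Opt7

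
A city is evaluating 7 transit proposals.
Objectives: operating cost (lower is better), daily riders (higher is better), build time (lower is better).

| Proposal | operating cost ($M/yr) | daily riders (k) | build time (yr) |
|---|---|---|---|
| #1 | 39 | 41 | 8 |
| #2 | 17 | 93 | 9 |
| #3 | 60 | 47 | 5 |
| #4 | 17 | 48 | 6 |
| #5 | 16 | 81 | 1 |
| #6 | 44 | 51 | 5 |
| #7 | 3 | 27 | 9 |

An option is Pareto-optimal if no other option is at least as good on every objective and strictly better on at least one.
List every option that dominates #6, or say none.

#5: operating cost 16≤44, daily riders 81≥51, build time 1≤5 — dominates #6.
Others (#1, #2, #3, #4, #7) are each worse than #6 on at least one objective.

#5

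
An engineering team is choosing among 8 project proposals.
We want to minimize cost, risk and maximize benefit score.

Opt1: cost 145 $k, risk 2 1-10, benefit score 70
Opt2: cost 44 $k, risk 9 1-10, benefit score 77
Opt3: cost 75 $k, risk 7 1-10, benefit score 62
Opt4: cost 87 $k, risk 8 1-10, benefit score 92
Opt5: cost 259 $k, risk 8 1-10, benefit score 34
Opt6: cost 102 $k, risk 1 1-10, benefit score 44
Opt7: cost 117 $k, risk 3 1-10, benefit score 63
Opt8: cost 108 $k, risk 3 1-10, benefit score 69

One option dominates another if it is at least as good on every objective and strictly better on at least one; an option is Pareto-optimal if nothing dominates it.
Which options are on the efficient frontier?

Opt1, Opt2, Opt3, Opt4, Opt6, Opt8

Opt1: not dominated.
Opt2: not dominated (best cost).
Opt3: not dominated.
Opt4: not dominated (best benefit score).
Opt5: dominated by Opt1 (cost 145≤259, risk 2≤8, benefit score 70≥34).
Opt6: not dominated (best risk).
Opt7: dominated by Opt8 (cost 108≤117, risk 3≤3, benefit score 69≥63).
Opt8: not dominated.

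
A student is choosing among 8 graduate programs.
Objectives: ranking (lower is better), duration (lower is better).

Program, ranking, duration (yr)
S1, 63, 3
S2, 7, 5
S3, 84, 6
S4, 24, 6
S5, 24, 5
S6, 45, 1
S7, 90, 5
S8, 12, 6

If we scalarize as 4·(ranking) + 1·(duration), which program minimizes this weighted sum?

S2

S1: 4·63 + 1·3 = 255
S2: 4·7 + 1·5 = 33
S3: 4·84 + 1·6 = 342
S4: 4·24 + 1·6 = 102
S5: 4·24 + 1·5 = 101
S6: 4·45 + 1·1 = 181
S7: 4·90 + 1·5 = 365
S8: 4·12 + 1·6 = 54
Lowest: S2 at 33.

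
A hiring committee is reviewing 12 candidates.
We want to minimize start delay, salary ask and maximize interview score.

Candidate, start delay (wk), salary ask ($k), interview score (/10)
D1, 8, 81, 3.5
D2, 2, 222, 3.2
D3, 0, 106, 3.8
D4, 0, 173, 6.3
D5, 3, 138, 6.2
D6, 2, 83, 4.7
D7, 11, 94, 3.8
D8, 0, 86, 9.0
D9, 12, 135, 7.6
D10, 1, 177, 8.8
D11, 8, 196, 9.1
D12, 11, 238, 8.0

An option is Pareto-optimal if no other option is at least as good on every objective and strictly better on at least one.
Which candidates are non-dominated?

D1, D6, D8, D11

D1: not dominated (best salary ask).
D2: dominated by D3 (start delay 0≤2, salary ask 106≤222, interview score 3.8≥3.2).
D3: dominated by D8 (start delay 0≤0, salary ask 86≤106, interview score 9.0≥3.8).
D4: dominated by D8 (start delay 0≤0, salary ask 86≤173, interview score 9.0≥6.3).
D5: dominated by D8 (start delay 0≤3, salary ask 86≤138, interview score 9.0≥6.2).
D6: not dominated.
D7: dominated by D6 (start delay 2≤11, salary ask 83≤94, interview score 4.7≥3.8).
D8: not dominated.
D9: dominated by D8 (start delay 0≤12, salary ask 86≤135, interview score 9.0≥7.6).
D10: dominated by D8 (start delay 0≤1, salary ask 86≤177, interview score 9.0≥8.8).
D11: not dominated (best interview score).
D12: dominated by D8 (start delay 0≤11, salary ask 86≤238, interview score 9.0≥8.0).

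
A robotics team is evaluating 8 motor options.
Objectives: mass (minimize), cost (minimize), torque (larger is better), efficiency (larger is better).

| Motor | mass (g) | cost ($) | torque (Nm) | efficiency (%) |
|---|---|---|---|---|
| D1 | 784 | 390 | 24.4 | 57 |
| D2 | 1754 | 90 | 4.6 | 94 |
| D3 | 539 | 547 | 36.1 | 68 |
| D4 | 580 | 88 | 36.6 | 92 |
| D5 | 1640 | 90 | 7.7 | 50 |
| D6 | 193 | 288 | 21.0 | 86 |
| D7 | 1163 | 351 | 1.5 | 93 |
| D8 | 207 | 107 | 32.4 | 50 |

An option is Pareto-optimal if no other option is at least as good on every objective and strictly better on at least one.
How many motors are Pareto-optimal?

6

D1: dominated by D4 (mass 580≤784, cost 88≤390, torque 36.6≥24.4, efficiency 92≥57).
D2: not dominated (best efficiency).
D3: not dominated.
D4: not dominated (best cost).
D5: dominated by D4 (mass 580≤1640, cost 88≤90, torque 36.6≥7.7, efficiency 92≥50).
D6: not dominated (best mass).
D7: not dominated.
D8: not dominated.
Pareto-optimal: D2, D3, D4, D6, D7, D8 → 6.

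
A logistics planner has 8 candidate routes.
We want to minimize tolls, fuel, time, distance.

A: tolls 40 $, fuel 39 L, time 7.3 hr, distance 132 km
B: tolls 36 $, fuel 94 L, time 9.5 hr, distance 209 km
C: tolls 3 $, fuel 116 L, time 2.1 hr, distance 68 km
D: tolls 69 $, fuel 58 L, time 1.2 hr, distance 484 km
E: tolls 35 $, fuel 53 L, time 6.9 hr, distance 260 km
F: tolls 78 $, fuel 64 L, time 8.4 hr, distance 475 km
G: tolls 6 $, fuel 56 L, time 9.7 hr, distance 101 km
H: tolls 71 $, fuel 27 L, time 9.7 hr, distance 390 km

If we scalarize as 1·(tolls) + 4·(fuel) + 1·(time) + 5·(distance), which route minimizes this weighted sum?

A: 1·40 + 4·39 + 1·7.3 + 5·132 = 863.3
B: 1·36 + 4·94 + 1·9.5 + 5·209 = 1466.5
C: 1·3 + 4·116 + 1·2.1 + 5·68 = 809.1
D: 1·69 + 4·58 + 1·1.2 + 5·484 = 2722.2
E: 1·35 + 4·53 + 1·6.9 + 5·260 = 1553.9
F: 1·78 + 4·64 + 1·8.4 + 5·475 = 2717.4
G: 1·6 + 4·56 + 1·9.7 + 5·101 = 744.7
H: 1·71 + 4·27 + 1·9.7 + 5·390 = 2138.7
Lowest: G at 744.7.

G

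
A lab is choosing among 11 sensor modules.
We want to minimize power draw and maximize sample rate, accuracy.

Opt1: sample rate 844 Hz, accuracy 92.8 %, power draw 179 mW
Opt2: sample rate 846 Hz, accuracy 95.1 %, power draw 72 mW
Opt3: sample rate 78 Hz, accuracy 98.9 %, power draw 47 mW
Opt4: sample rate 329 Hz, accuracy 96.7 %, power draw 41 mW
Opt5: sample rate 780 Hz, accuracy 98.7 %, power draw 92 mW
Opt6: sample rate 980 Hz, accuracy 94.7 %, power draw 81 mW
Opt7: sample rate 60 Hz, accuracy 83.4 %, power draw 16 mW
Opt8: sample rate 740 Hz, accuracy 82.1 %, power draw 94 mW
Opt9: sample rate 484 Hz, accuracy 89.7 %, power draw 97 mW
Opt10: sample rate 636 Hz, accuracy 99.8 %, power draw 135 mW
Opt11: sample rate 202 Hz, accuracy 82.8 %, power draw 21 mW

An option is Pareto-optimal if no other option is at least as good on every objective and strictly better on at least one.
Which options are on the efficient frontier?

Opt2, Opt3, Opt4, Opt5, Opt6, Opt7, Opt10, Opt11

Opt1: dominated by Opt2 (sample rate 846≥844, accuracy 95.1≥92.8, power draw 72≤179).
Opt2: not dominated.
Opt3: not dominated.
Opt4: not dominated.
Opt5: not dominated.
Opt6: not dominated (best sample rate).
Opt7: not dominated (best power draw).
Opt8: dominated by Opt2 (sample rate 846≥740, accuracy 95.1≥82.1, power draw 72≤94).
Opt9: dominated by Opt2 (sample rate 846≥484, accuracy 95.1≥89.7, power draw 72≤97).
Opt10: not dominated (best accuracy).
Opt11: not dominated.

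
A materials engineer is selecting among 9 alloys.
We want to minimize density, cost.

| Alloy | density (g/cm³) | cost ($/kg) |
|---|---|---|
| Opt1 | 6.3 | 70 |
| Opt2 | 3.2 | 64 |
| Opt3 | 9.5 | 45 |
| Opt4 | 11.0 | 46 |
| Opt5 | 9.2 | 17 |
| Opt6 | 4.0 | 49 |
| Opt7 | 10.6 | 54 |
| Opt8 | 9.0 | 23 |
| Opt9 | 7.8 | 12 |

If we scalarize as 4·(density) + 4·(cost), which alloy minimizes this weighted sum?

Opt1: 4·6.3 + 4·70 = 305.2
Opt2: 4·3.2 + 4·64 = 268.8
Opt3: 4·9.5 + 4·45 = 218.0
Opt4: 4·11.0 + 4·46 = 228.0
Opt5: 4·9.2 + 4·17 = 104.8
Opt6: 4·4.0 + 4·49 = 212.0
Opt7: 4·10.6 + 4·54 = 258.4
Opt8: 4·9.0 + 4·23 = 128.0
Opt9: 4·7.8 + 4·12 = 79.2
Lowest: Opt9 at 79.2.

Opt9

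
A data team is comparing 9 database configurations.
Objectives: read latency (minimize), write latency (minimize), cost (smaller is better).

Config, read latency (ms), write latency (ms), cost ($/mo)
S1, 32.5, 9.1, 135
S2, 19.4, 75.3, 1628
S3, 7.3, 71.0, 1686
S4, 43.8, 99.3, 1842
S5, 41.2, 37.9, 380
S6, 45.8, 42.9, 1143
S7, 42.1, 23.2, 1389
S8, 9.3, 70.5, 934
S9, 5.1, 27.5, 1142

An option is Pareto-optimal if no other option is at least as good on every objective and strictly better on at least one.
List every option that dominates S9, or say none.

none

S1: worse on read latency (32.5 vs 5.1).
S2: worse on read latency (19.4 vs 5.1).
S3: worse on read latency (7.3 vs 5.1).
S4: worse on read latency (43.8 vs 5.1).
S5: worse on read latency (41.2 vs 5.1).
S6: worse on read latency (45.8 vs 5.1).
S7: worse on read latency (42.1 vs 5.1).
S8: worse on read latency (9.3 vs 5.1).
No option dominates S9.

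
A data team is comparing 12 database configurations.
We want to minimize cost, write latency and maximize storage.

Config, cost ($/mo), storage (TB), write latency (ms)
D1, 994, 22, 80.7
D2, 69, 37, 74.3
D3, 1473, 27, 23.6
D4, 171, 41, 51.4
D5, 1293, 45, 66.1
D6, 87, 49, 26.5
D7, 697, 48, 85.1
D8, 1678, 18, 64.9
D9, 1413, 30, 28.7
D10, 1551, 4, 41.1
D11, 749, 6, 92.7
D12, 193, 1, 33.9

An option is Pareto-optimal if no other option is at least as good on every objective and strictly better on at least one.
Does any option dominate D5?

Yes

D6 vs D5: cost 87≤1293, storage 49≥45, write latency 26.5≤66.1 — D6 is at least as good on every objective and strictly better on at least one, so D6 dominates D5.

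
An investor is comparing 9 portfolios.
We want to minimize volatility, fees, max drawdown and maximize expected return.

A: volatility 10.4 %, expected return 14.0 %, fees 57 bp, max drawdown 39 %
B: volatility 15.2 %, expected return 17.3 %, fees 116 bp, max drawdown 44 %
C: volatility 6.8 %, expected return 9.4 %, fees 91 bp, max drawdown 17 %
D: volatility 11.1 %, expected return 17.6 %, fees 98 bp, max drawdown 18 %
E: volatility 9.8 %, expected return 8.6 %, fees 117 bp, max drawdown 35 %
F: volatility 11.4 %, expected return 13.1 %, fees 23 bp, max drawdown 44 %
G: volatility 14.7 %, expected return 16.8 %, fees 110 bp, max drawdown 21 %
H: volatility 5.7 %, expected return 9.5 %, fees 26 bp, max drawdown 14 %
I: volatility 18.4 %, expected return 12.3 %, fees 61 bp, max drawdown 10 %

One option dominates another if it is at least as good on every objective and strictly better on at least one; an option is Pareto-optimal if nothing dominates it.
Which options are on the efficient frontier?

A: not dominated.
B: dominated by D (volatility 11.1≤15.2, expected return 17.6≥17.3, fees 98≤116, max drawdown 18≤44).
C: dominated by H (volatility 5.7≤6.8, expected return 9.5≥9.4, fees 26≤91, max drawdown 14≤17).
D: not dominated (best expected return).
E: dominated by C (volatility 6.8≤9.8, expected return 9.4≥8.6, fees 91≤117, max drawdown 17≤35).
F: not dominated (best fees).
G: dominated by D (volatility 11.1≤14.7, expected return 17.6≥16.8, fees 98≤110, max drawdown 18≤21).
H: not dominated (best volatility).
I: not dominated (best max drawdown).

A, D, F, H, I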